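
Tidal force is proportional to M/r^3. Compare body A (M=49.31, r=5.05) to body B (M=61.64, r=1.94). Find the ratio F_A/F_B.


Ratio = (M1/r1^3) / (M2/r2^3) = (49.31/5.05^3) / (61.64/1.94^3) = 0.0454

0.0454


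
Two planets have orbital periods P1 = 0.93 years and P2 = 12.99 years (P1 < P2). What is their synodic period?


1/P_syn = |1/P1 - 1/P2| = |1/0.93 - 1/12.99| => P_syn = 1.0017

1.0017 years


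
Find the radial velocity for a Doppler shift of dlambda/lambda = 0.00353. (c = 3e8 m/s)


v = (dlambda/lambda) * c = 0.00353 * 3e8 = 1.059e+06

1.059e+06 m/s


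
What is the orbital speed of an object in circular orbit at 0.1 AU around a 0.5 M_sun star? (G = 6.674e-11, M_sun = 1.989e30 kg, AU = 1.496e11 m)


v = sqrt(GM/r) = sqrt(6.674e-11 * 9.945e+29 / 1.496e+10) = 66608.5068

66608.5068 m/s


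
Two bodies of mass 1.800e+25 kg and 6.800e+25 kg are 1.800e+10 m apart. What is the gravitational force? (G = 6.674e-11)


F = G*m1*m2/r^2 = 6.674e-11 * 1.800e+25 * 6.800e+25 / (1.800e+10)^2 = 6.674e-11 * 1.224e+51 / 3.240e+20 = 2.521e+20

2.521e+20 N


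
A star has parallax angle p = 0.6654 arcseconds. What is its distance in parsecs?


d = 1/p = 1/0.6654 = 1.5029

1.5029 pc


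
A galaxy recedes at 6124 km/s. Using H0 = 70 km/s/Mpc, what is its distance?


d = v / H0 = 6124 / 70 = 87.4857

87.4857 Mpc


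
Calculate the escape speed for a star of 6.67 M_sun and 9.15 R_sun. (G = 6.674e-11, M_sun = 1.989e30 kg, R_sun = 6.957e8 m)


M = 6.67 * 1.989e30 kg = 1.326663e+31 kg; R = 9.15 * 6.957e8 m = 6.365655e+09 m. v_esc = sqrt(2GM/R) = sqrt(2 * 6.674e-11 * 1.326663e+31 / 6.365655e+09) = 527432.4655

527432.4655 m/s


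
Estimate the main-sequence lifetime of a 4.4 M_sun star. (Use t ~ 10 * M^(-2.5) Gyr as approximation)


t = 10 * M^(-2.5) = 10 * 4.4^(-2.5) = 0.2462

0.2462 Gyr


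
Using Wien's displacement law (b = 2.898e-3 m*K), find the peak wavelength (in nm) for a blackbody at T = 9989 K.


lam_max = b / T = 2.898e-3 / 9989 = 2.901e-07 m = 290.1191 nm

290.1191 nm


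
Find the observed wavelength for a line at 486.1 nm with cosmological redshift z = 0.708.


lam_obs = lam_emit * (1 + z) = 486.1 * (1 + 0.708) = 830.2588

830.2588 nm


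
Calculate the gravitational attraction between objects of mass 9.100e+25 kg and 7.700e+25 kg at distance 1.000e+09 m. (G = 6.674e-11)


F = G*m1*m2/r^2 = 6.674e-11 * 9.100e+25 * 7.700e+25 / (1.000e+09)^2 = 6.674e-11 * 7.007e+51 / 1.000e+18 = 4.676e+23

4.676e+23 N


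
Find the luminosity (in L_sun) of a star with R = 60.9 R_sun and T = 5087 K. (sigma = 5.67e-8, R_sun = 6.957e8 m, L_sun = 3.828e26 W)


R = 60.9 * 6.957e8 m = 4.236813e+10 m. L = 4*pi*R^2*sigma*T^4 = 4*pi*(4.236813e+10)^2 * 5.67e-8 * 5087^4 = 8.564824442e+29 W. L/L_sun = 8.564824442e+29 / 3.828e26 = 2237.415

2237.415 L_sun


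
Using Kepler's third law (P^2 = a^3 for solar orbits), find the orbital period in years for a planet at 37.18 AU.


P = a^(3/2) = 37.18^1.5 = 226.7066

226.7066 years


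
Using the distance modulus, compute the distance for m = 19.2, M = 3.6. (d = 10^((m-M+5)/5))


d = 10^((m - M + 5)/5) = 10^((19.2 - 3.6 + 5)/5) = 13182.5674

13182.5674 pc


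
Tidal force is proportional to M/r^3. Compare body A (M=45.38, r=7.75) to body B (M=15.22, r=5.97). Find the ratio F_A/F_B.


Ratio = (M1/r1^3) / (M2/r2^3) = (45.38/7.75^3) / (15.22/5.97^3) = 1.3629

1.3629


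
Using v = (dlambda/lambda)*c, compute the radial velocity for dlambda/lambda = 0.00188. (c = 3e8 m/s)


v = (dlambda/lambda) * c = 0.00188 * 3e8 = 564000.0

564000.0 m/s


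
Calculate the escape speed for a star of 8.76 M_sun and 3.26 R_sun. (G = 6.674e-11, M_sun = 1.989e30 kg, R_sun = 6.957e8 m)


M = 8.76 * 1.989e30 kg = 1.742364e+31 kg; R = 3.26 * 6.957e8 m = 2.267982e+09 m. v_esc = sqrt(2GM/R) = sqrt(2 * 6.674e-11 * 1.742364e+31 / 2.267982e+09) = 1.013e+06

1.013e+06 m/s


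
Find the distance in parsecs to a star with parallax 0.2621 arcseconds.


d = 1/p = 1/0.2621 = 3.8153

3.8153 pc


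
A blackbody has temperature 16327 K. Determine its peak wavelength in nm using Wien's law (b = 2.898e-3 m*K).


lam_max = b / T = 2.898e-3 / 16327 = 1.775e-07 m = 177.4974 nm

177.4974 nm


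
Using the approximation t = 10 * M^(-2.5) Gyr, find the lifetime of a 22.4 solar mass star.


t = 10 * M^(-2.5) = 10 * 22.4^(-2.5) = 0.0042

0.0042 Gyr


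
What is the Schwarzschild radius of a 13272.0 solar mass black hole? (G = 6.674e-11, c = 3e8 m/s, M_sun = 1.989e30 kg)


M = 13272.0 * 1.989e30 kg = 2.6398008e+34 kg. rs = 2GM/c^2 = 2 * 6.674e-11 * 2.6398008e+34 / (3e8)^2 = 3.915e+07

3.915e+07 m


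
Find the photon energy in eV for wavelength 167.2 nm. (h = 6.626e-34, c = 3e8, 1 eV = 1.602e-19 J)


E = hc/lambda = 6.626e-34 * 3e8 / 1.672e-07 = 1.189e-18 J = 7.4212 eV

7.4212 eV


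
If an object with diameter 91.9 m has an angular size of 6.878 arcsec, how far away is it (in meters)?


D = size / theta_rad, theta_rad = 6.878 * pi/(180*3600) = 3.335e-05, D = 2.756e+06

2.756e+06 m


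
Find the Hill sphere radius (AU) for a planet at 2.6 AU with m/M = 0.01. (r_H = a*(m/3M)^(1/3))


r_H = a * (m/3M)^(1/3) = 2.6 * (0.01/3)^(1/3) = 0.3884

0.3884 AU


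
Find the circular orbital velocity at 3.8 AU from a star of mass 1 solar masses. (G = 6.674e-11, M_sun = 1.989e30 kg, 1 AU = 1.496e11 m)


v = sqrt(GM/r) = sqrt(6.674e-11 * 1.989e+30 / 5.685e+11) = 15281.0395

15281.0395 m/s


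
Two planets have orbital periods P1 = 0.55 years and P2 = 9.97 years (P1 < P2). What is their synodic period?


1/P_syn = |1/P1 - 1/P2| = |1/0.55 - 1/9.97| => P_syn = 0.5821

0.5821 years


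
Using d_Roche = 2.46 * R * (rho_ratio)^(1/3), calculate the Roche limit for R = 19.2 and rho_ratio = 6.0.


d_Roche = 2.46 * 19.2 * 6.0^(1/3) = 85.8262

85.8262


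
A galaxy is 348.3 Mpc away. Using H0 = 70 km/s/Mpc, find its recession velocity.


v = H0 * d = 70 * 348.3 = 24381.0

24381.0 km/s


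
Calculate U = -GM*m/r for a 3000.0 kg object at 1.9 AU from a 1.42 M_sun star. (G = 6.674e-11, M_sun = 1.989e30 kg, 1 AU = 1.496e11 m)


M = 1.42 * 1.989e30 kg = 2.82438e+30 kg; r = 1.9 AU * 1.496e11 m/AU = 2.8424e+11 m. U = -GM*m/r = -(6.674e-11 * 2.82438e+30 * 3000.0) / 2.8424e+11 = -1.990e+12

-1.990e+12 J


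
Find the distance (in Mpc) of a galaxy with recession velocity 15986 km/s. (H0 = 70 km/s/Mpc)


d = v / H0 = 15986 / 70 = 228.3714

228.3714 Mpc


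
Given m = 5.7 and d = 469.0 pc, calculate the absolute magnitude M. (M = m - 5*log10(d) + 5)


M = m - 5*log10(d) + 5 = 5.7 - 5*log10(469.0) + 5 = -2.6559

-2.6559


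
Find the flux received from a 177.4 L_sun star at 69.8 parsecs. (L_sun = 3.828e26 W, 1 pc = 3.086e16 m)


F = L / (4*pi*d^2) = 6.791e+28 / (4*pi*(2.154e+18)^2) = 1.165e-09

1.165e-09 W/m^2


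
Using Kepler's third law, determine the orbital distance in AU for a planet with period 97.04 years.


a = P^(2/3) = 97.04^(2/3) = 21.1171

21.1171 AU


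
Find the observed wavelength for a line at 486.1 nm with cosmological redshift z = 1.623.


lam_obs = lam_emit * (1 + z) = 486.1 * (1 + 1.623) = 1275.0403

1275.0403 nm


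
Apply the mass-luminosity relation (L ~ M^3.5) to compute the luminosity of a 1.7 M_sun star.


L/L_sun = (M/M_sun)^3.5 = 1.7^3.5 = 6.4058

6.4058 L_sun


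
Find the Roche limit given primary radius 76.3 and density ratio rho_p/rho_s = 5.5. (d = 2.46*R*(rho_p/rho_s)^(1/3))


d_Roche = 2.46 * 76.3 * 5.5^(1/3) = 331.3197

331.3197


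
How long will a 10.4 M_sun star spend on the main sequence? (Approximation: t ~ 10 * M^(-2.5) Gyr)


t = 10 * M^(-2.5) = 10 * 10.4^(-2.5) = 0.0287

0.0287 Gyr


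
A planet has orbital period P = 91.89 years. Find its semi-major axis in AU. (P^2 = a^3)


a = P^(2/3) = 91.89^(2/3) = 20.3632

20.3632 AU


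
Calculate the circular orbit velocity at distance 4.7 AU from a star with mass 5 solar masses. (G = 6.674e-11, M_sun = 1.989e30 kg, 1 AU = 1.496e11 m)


v = sqrt(GM/r) = sqrt(6.674e-11 * 9.945e+30 / 7.031e+11) = 30724.2131

30724.2131 m/s


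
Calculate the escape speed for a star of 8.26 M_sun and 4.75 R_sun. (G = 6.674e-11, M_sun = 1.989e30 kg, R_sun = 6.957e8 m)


M = 8.26 * 1.989e30 kg = 1.642914e+31 kg; R = 4.75 * 6.957e8 m = 3.304575e+09 m. v_esc = sqrt(2GM/R) = sqrt(2 * 6.674e-11 * 1.642914e+31 / 3.304575e+09) = 814624.9507

814624.9507 m/s


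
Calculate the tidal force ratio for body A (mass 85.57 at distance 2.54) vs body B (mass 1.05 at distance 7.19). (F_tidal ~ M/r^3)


Ratio = (M1/r1^3) / (M2/r2^3) = (85.57/2.54^3) / (1.05/7.19^3) = 1848.4928

1848.4928


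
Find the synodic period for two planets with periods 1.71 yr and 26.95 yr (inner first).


1/P_syn = |1/P1 - 1/P2| = |1/1.71 - 1/26.95| => P_syn = 1.8259

1.8259 years


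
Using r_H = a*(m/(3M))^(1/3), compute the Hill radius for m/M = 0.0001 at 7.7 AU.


r_H = a * (m/3M)^(1/3) = 7.7 * (0.0001/3)^(1/3) = 0.2478

0.2478 AU


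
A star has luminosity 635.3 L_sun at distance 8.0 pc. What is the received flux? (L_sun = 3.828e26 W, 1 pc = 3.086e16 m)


F = L / (4*pi*d^2) = 2.432e+29 / (4*pi*(2.469e+17)^2) = 3.175e-07

3.175e-07 W/m^2


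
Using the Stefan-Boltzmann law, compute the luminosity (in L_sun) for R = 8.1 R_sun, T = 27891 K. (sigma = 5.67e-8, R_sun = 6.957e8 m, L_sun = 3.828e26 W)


R = 8.1 * 6.957e8 m = 5.63517e+09 m. L = 4*pi*R^2*sigma*T^4 = 4*pi*(5.63517e+09)^2 * 5.67e-8 * 27891^4 = 1.369188712e+31 W. L/L_sun = 1.369188712e+31 / 3.828e26 = 35767.7302

35767.7302 L_sun


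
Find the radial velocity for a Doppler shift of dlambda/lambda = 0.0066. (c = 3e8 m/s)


v = (dlambda/lambda) * c = 0.0066 * 3e8 = 1.980e+06

1.980e+06 m/s


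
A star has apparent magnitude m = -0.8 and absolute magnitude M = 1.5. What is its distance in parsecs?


d = 10^((m - M + 5)/5) = 10^((-0.8 - 1.5 + 5)/5) = 3.4674

3.4674 pc


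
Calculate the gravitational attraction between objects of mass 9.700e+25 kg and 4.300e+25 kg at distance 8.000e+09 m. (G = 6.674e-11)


F = G*m1*m2/r^2 = 6.674e-11 * 9.700e+25 * 4.300e+25 / (8.000e+09)^2 = 6.674e-11 * 4.171e+51 / 6.400e+19 = 4.350e+21

4.350e+21 N


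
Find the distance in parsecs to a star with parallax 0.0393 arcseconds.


d = 1/p = 1/0.0393 = 25.4453

25.4453 pc


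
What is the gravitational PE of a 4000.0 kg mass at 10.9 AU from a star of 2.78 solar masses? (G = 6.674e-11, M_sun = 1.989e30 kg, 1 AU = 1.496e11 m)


M = 2.78 * 1.989e30 kg = 5.52942e+30 kg; r = 10.9 AU * 1.496e11 m/AU = 1.63064e+12 m. U = -GM*m/r = -(6.674e-11 * 5.52942e+30 * 4000.0) / 1.63064e+12 = -9.052e+11

-9.052e+11 J


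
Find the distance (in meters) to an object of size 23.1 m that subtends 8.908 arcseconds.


D = size / theta_rad, theta_rad = 8.908 * pi/(180*3600) = 4.319e-05, D = 534880.6718

534880.6718 m


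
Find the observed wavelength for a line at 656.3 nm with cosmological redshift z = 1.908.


lam_obs = lam_emit * (1 + z) = 656.3 * (1 + 1.908) = 1908.5204

1908.5204 nm


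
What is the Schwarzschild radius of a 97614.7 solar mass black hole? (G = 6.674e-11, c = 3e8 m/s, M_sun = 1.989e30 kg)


M = 97614.7 * 1.989e30 kg = 1.941556383e+35 kg. rs = 2GM/c^2 = 2 * 6.674e-11 * 1.941556383e+35 / (3e8)^2 = 2.880e+08

2.880e+08 m


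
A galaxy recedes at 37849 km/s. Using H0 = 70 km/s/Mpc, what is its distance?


d = v / H0 = 37849 / 70 = 540.7

540.7 Mpc


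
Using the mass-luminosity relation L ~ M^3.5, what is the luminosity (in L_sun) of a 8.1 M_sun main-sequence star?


L/L_sun = (M/M_sun)^3.5 = 8.1^3.5 = 1512.5076

1512.5076 L_sun


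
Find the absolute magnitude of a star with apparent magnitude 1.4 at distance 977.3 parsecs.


M = m - 5*log10(d) + 5 = 1.4 - 5*log10(977.3) + 5 = -8.5501

-8.5501


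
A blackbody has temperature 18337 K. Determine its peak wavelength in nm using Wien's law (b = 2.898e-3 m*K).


lam_max = b / T = 2.898e-3 / 18337 = 1.580e-07 m = 158.0411 nm

158.0411 nm


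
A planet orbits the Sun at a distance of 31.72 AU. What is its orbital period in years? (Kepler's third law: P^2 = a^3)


P = a^(3/2) = 31.72^1.5 = 178.6487

178.6487 years


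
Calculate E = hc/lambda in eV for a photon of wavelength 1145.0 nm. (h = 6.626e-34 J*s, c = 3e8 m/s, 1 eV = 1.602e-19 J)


E = hc/lambda = 6.626e-34 * 3e8 / 1.145e-06 = 1.736e-19 J = 1.0837 eV

1.0837 eV


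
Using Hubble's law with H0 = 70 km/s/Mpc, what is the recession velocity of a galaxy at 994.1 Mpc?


v = H0 * d = 70 * 994.1 = 69587.0

69587.0 km/s


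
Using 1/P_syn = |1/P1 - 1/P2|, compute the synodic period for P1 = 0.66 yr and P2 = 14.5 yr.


1/P_syn = |1/P1 - 1/P2| = |1/0.66 - 1/14.5| => P_syn = 0.6915

0.6915 years


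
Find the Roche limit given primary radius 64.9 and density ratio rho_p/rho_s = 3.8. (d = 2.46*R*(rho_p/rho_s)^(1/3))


d_Roche = 2.46 * 64.9 * 3.8^(1/3) = 249.1386

249.1386


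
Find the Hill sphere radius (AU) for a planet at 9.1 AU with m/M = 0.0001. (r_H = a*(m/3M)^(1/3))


r_H = a * (m/3M)^(1/3) = 9.1 * (0.0001/3)^(1/3) = 0.2929

0.2929 AU


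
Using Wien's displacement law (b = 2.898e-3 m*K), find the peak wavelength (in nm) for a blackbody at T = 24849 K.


lam_max = b / T = 2.898e-3 / 24849 = 1.166e-07 m = 116.6244 nm

116.6244 nm


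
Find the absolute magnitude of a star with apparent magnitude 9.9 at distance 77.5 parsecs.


M = m - 5*log10(d) + 5 = 9.9 - 5*log10(77.5) + 5 = 5.4535

5.4535


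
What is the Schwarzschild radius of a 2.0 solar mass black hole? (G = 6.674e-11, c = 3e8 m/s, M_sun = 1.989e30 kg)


M = 2.0 * 1.989e30 kg = 3.978e+30 kg. rs = 2GM/c^2 = 2 * 6.674e-11 * 3.978e+30 / (3e8)^2 = 5899.816

5899.816 m


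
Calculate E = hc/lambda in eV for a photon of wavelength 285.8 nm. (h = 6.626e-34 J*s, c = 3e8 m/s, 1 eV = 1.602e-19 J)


E = hc/lambda = 6.626e-34 * 3e8 / 2.858e-07 = 6.955e-19 J = 4.3416 eV

4.3416 eV


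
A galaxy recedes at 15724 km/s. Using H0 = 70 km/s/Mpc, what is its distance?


d = v / H0 = 15724 / 70 = 224.6286

224.6286 Mpc


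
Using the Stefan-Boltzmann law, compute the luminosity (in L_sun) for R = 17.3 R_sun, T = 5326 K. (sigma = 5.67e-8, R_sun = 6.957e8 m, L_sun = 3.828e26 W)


R = 17.3 * 6.957e8 m = 1.203561e+10 m. L = 4*pi*R^2*sigma*T^4 = 4*pi*(1.203561e+10)^2 * 5.67e-8 * 5326^4 = 8.304888084e+28 W. L/L_sun = 8.304888084e+28 / 3.828e26 = 216.9511

216.9511 L_sun


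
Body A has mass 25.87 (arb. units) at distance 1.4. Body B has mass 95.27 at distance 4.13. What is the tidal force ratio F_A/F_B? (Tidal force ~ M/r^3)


Ratio = (M1/r1^3) / (M2/r2^3) = (25.87/1.4^3) / (95.27/4.13^3) = 6.9712

6.9712


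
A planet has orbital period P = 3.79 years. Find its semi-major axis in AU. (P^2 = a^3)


a = P^(2/3) = 3.79^(2/3) = 2.4309

2.4309 AU


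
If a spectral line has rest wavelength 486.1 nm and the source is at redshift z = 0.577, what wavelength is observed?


lam_obs = lam_emit * (1 + z) = 486.1 * (1 + 0.577) = 766.5797

766.5797 nm


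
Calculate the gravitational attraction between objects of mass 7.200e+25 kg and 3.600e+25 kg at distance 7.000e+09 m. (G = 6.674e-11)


F = G*m1*m2/r^2 = 6.674e-11 * 7.200e+25 * 3.600e+25 / (7.000e+09)^2 = 6.674e-11 * 2.592e+51 / 4.900e+19 = 3.530e+21

3.530e+21 N


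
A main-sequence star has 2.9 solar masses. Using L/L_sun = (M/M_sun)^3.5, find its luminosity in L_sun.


L/L_sun = (M/M_sun)^3.5 = 2.9^3.5 = 41.533

41.533 L_sun


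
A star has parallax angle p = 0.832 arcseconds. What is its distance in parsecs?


d = 1/p = 1/0.832 = 1.2019

1.2019 pc


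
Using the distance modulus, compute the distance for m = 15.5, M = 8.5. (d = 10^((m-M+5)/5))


d = 10^((m - M + 5)/5) = 10^((15.5 - 8.5 + 5)/5) = 251.1886

251.1886 pc


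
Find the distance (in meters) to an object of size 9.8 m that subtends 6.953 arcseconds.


D = size / theta_rad, theta_rad = 6.953 * pi/(180*3600) = 3.371e-05, D = 290722.7242

290722.7242 m


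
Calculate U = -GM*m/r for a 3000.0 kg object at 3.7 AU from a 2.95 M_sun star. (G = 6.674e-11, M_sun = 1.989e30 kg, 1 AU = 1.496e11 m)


M = 2.95 * 1.989e30 kg = 5.86755e+30 kg; r = 3.7 AU * 1.496e11 m/AU = 5.5352e+11 m. U = -GM*m/r = -(6.674e-11 * 5.86755e+30 * 3000.0) / 5.5352e+11 = -2.122e+12

-2.122e+12 J


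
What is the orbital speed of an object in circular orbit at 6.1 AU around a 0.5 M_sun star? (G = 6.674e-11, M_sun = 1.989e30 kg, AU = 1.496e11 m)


v = sqrt(GM/r) = sqrt(6.674e-11 * 9.945e+29 / 9.126e+11) = 8528.3454

8528.3454 m/s


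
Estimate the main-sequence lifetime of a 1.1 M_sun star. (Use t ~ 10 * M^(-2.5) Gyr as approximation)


t = 10 * M^(-2.5) = 10 * 1.1^(-2.5) = 7.8799

7.8799 Gyr


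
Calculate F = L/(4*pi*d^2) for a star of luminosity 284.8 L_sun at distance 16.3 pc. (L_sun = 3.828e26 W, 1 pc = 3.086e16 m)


F = L / (4*pi*d^2) = 1.090e+29 / (4*pi*(5.030e+17)^2) = 3.429e-08

3.429e-08 W/m^2


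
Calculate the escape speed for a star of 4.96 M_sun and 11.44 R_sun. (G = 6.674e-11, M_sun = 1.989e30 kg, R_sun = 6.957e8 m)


M = 4.96 * 1.989e30 kg = 9.86544e+30 kg; R = 11.44 * 6.957e8 m = 7.958808e+09 m. v_esc = sqrt(2GM/R) = sqrt(2 * 6.674e-11 * 9.86544e+30 / 7.958808e+09) = 406763.8178

406763.8178 m/s


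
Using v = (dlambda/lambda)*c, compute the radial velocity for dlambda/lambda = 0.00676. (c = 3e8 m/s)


v = (dlambda/lambda) * c = 0.00676 * 3e8 = 2.028e+06

2.028e+06 m/s


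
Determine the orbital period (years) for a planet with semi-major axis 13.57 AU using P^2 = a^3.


P = a^(3/2) = 13.57^1.5 = 49.9885

49.9885 years


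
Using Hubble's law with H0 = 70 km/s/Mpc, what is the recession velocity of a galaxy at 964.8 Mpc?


v = H0 * d = 70 * 964.8 = 67536.0

67536.0 km/s


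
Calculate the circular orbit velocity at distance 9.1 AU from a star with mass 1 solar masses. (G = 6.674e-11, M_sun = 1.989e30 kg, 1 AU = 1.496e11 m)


v = sqrt(GM/r) = sqrt(6.674e-11 * 1.989e+30 / 1.361e+12) = 9874.702

9874.702 m/s


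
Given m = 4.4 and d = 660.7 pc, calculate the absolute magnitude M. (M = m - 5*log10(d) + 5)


M = m - 5*log10(d) + 5 = 4.4 - 5*log10(660.7) + 5 = -4.7

-4.7


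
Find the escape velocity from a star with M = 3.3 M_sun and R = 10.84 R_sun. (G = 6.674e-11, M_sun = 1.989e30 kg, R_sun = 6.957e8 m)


M = 3.3 * 1.989e30 kg = 6.5637e+30 kg; R = 10.84 * 6.957e8 m = 7.541388e+09 m. v_esc = sqrt(2GM/R) = sqrt(2 * 6.674e-11 * 6.5637e+30 / 7.541388e+09) = 340844.9138

340844.9138 m/s


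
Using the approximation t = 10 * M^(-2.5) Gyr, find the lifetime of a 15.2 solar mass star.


t = 10 * M^(-2.5) = 10 * 15.2^(-2.5) = 0.0111

0.0111 Gyr


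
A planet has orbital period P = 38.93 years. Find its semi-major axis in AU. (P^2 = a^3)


a = P^(2/3) = 38.93^(2/3) = 11.4865

11.4865 AU


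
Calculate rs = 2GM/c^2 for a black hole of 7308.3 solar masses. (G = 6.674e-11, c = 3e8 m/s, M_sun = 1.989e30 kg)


M = 7308.3 * 1.989e30 kg = 1.45362087e+34 kg. rs = 2GM/c^2 = 2 * 6.674e-11 * 1.45362087e+34 / (3e8)^2 = 2.156e+07

2.156e+07 m


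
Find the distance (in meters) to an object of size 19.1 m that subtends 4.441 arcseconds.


D = size / theta_rad, theta_rad = 4.441 * pi/(180*3600) = 2.153e-05, D = 887110.5155

887110.5155 m


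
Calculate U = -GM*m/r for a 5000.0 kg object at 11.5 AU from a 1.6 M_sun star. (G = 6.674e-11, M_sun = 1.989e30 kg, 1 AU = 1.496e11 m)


M = 1.6 * 1.989e30 kg = 3.1824e+30 kg; r = 11.5 AU * 1.496e11 m/AU = 1.7204e+12 m. U = -GM*m/r = -(6.674e-11 * 3.1824e+30 * 5000.0) / 1.7204e+12 = -6.173e+11

-6.173e+11 J


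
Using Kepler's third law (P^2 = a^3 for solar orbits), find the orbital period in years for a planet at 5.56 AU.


P = a^(3/2) = 5.56^1.5 = 13.1103

13.1103 years


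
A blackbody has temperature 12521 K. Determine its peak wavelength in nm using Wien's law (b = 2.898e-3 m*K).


lam_max = b / T = 2.898e-3 / 12521 = 2.315e-07 m = 231.4512 nm

231.4512 nm


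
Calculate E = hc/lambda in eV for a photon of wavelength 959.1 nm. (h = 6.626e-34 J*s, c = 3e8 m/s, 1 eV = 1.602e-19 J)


E = hc/lambda = 6.626e-34 * 3e8 / 9.591e-07 = 2.073e-19 J = 1.2937 eV

1.2937 eV


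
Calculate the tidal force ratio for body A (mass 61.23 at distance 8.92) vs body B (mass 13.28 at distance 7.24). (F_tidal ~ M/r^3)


Ratio = (M1/r1^3) / (M2/r2^3) = (61.23/8.92^3) / (13.28/7.24^3) = 2.4654

2.4654


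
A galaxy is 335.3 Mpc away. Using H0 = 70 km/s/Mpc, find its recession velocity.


v = H0 * d = 70 * 335.3 = 23471.0

23471.0 km/s


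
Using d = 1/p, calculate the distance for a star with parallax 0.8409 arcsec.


d = 1/p = 1/0.8409 = 1.1892

1.1892 pc


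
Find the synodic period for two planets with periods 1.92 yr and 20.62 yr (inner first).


1/P_syn = |1/P1 - 1/P2| = |1/1.92 - 1/20.62| => P_syn = 2.1171

2.1171 years


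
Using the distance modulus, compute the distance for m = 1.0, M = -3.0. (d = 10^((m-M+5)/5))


d = 10^((m - M + 5)/5) = 10^((1.0 - -3.0 + 5)/5) = 63.0957

63.0957 pc


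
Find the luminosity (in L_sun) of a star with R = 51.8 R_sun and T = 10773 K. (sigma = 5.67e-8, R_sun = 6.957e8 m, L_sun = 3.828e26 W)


R = 51.8 * 6.957e8 m = 3.603726e+10 m. L = 4*pi*R^2*sigma*T^4 = 4*pi*(3.603726e+10)^2 * 5.67e-8 * 10773^4 = 1.246358812e+31 W. L/L_sun = 1.246358812e+31 / 3.828e26 = 32559.0076

32559.0076 L_sun


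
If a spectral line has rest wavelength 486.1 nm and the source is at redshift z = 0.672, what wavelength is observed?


lam_obs = lam_emit * (1 + z) = 486.1 * (1 + 0.672) = 812.7592

812.7592 nm


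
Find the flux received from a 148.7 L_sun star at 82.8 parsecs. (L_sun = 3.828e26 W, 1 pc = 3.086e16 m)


F = L / (4*pi*d^2) = 5.692e+28 / (4*pi*(2.555e+18)^2) = 6.938e-10

6.938e-10 W/m^2


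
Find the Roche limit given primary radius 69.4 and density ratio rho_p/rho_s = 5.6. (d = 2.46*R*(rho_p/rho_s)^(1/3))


d_Roche = 2.46 * 69.4 * 5.6^(1/3) = 303.173

303.173


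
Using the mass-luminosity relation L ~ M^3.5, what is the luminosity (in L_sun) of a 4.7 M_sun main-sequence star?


L/L_sun = (M/M_sun)^3.5 = 4.7^3.5 = 225.0829

225.0829 L_sun


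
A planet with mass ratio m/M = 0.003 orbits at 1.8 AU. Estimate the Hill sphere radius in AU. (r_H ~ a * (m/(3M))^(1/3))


r_H = a * (m/3M)^(1/3) = 1.8 * (0.003/3)^(1/3) = 0.18

0.18 AU


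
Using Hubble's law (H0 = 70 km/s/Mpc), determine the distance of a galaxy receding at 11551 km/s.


d = v / H0 = 11551 / 70 = 165.0143

165.0143 Mpc


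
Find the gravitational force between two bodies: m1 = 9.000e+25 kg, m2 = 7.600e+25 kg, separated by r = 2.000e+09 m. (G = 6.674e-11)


F = G*m1*m2/r^2 = 6.674e-11 * 9.000e+25 * 7.600e+25 / (2.000e+09)^2 = 6.674e-11 * 6.840e+51 / 4.000e+18 = 1.141e+23

1.141e+23 N


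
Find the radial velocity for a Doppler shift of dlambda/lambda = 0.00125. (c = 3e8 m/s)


v = (dlambda/lambda) * c = 0.00125 * 3e8 = 375000.0

375000.0 m/s


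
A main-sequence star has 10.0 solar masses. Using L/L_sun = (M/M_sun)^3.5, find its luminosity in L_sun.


L/L_sun = (M/M_sun)^3.5 = 10.0^3.5 = 3162.2777

3162.2777 L_sun


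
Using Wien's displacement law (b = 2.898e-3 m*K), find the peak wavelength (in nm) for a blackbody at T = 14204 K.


lam_max = b / T = 2.898e-3 / 14204 = 2.040e-07 m = 204.027 nm

204.027 nm


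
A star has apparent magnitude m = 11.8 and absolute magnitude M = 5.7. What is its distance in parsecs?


d = 10^((m - M + 5)/5) = 10^((11.8 - 5.7 + 5)/5) = 165.9587

165.9587 pc


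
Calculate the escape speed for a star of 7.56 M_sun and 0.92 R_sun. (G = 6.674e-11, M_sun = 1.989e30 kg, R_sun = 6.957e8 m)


M = 7.56 * 1.989e30 kg = 1.503684e+31 kg; R = 0.92 * 6.957e8 m = 6.40044e+08 m. v_esc = sqrt(2GM/R) = sqrt(2 * 6.674e-11 * 1.503684e+31 / 6.40044e+08) = 1.771e+06

1.771e+06 m/s


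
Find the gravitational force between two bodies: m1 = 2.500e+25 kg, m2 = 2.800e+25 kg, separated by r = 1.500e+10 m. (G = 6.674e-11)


F = G*m1*m2/r^2 = 6.674e-11 * 2.500e+25 * 2.800e+25 / (1.500e+10)^2 = 6.674e-11 * 7.000e+50 / 2.250e+20 = 2.076e+20

2.076e+20 N


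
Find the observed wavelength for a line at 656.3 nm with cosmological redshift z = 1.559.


lam_obs = lam_emit * (1 + z) = 656.3 * (1 + 1.559) = 1679.4717

1679.4717 nm


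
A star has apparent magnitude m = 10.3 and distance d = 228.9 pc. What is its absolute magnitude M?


M = m - 5*log10(d) + 5 = 10.3 - 5*log10(228.9) + 5 = 3.5018

3.5018


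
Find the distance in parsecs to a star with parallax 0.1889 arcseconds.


d = 1/p = 1/0.1889 = 5.2938

5.2938 pc


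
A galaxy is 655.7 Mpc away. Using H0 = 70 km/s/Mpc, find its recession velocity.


v = H0 * d = 70 * 655.7 = 45899.0

45899.0 km/s


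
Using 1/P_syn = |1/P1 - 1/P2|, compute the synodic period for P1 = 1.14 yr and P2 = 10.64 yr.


1/P_syn = |1/P1 - 1/P2| = |1/1.14 - 1/10.64| => P_syn = 1.2768

1.2768 years


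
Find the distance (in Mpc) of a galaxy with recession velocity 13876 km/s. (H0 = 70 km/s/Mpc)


d = v / H0 = 13876 / 70 = 198.2286

198.2286 Mpc


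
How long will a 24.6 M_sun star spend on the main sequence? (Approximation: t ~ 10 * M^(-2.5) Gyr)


t = 10 * M^(-2.5) = 10 * 24.6^(-2.5) = 0.0033

0.0033 Gyr


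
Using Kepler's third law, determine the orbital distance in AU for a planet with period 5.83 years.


a = P^(2/3) = 5.83^(2/3) = 3.2393

3.2393 AU


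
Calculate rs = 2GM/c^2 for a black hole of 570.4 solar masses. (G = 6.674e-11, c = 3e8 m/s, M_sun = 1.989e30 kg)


M = 570.4 * 1.989e30 kg = 1.1345256e+33 kg. rs = 2GM/c^2 = 2 * 6.674e-11 * 1.1345256e+33 / (3e8)^2 = 1.683e+06

1.683e+06 m


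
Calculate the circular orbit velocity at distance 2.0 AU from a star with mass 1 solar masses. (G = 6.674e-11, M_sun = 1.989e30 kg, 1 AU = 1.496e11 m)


v = sqrt(GM/r) = sqrt(6.674e-11 * 1.989e+30 / 2.992e+11) = 21063.4593

21063.4593 m/s


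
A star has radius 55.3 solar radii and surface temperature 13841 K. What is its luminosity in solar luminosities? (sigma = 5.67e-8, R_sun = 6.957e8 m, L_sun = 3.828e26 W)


R = 55.3 * 6.957e8 m = 3.847221e+10 m. L = 4*pi*R^2*sigma*T^4 = 4*pi*(3.847221e+10)^2 * 5.67e-8 * 13841^4 = 3.870410835e+31 W. L/L_sun = 3.870410835e+31 / 3.828e26 = 101107.9111

101107.9111 L_sun


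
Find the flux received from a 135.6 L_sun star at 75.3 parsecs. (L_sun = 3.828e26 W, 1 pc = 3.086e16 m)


F = L / (4*pi*d^2) = 5.191e+28 / (4*pi*(2.324e+18)^2) = 7.650e-10

7.650e-10 W/m^2


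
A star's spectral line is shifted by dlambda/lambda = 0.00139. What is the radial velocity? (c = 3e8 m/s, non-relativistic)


v = (dlambda/lambda) * c = 0.00139 * 3e8 = 417000.0

417000.0 m/s


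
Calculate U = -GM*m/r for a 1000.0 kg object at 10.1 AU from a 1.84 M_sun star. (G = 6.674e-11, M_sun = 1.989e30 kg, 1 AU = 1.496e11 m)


M = 1.84 * 1.989e30 kg = 3.65976e+30 kg; r = 10.1 AU * 1.496e11 m/AU = 1.51096e+12 m. U = -GM*m/r = -(6.674e-11 * 3.65976e+30 * 1000.0) / 1.51096e+12 = -1.617e+11

-1.617e+11 J


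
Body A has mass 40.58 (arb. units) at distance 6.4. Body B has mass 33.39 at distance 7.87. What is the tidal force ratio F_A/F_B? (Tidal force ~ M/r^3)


Ratio = (M1/r1^3) / (M2/r2^3) = (40.58/6.4^3) / (33.39/7.87^3) = 2.2599

2.2599


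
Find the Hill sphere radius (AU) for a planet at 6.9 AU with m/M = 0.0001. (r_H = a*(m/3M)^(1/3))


r_H = a * (m/3M)^(1/3) = 6.9 * (0.0001/3)^(1/3) = 0.2221

0.2221 AU


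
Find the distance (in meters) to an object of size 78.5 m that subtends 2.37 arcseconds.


D = size / theta_rad, theta_rad = 2.37 * pi/(180*3600) = 1.149e-05, D = 6.832e+06

6.832e+06 m


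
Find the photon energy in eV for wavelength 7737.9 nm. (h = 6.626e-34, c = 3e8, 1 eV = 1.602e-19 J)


E = hc/lambda = 6.626e-34 * 3e8 / 7.738e-06 = 2.569e-20 J = 0.1604 eV

0.1604 eV


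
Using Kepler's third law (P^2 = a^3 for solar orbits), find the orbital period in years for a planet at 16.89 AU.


P = a^(3/2) = 16.89^1.5 = 69.4136

69.4136 years


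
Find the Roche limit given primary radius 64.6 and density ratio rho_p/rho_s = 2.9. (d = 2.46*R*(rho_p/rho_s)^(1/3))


d_Roche = 2.46 * 64.6 * 2.9^(1/3) = 226.6211

226.6211


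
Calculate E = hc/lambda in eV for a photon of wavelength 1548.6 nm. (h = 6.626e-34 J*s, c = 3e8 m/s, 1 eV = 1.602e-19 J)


E = hc/lambda = 6.626e-34 * 3e8 / 1.549e-06 = 1.284e-19 J = 0.8013 eV

0.8013 eV


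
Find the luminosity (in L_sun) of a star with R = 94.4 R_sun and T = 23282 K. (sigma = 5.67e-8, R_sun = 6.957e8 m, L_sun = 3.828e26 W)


R = 94.4 * 6.957e8 m = 6.567408e+10 m. L = 4*pi*R^2*sigma*T^4 = 4*pi*(6.567408e+10)^2 * 5.67e-8 * 23282^4 = 9.029465809e+32 W. L/L_sun = 9.029465809e+32 / 3.828e26 = 2.359e+06

2.359e+06 L_sun


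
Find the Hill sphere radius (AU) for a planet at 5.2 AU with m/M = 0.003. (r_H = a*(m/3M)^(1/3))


r_H = a * (m/3M)^(1/3) = 5.2 * (0.003/3)^(1/3) = 0.52

0.52 AU


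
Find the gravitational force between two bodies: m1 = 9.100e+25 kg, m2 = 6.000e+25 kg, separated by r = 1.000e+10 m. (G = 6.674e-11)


F = G*m1*m2/r^2 = 6.674e-11 * 9.100e+25 * 6.000e+25 / (1.000e+10)^2 = 6.674e-11 * 5.460e+51 / 1.000e+20 = 3.644e+21

3.644e+21 N


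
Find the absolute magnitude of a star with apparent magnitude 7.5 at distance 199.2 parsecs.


M = m - 5*log10(d) + 5 = 7.5 - 5*log10(199.2) + 5 = 1.0036

1.0036


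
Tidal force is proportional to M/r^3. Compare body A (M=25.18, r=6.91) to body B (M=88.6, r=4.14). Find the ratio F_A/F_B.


Ratio = (M1/r1^3) / (M2/r2^3) = (25.18/6.91^3) / (88.6/4.14^3) = 0.0611

0.0611


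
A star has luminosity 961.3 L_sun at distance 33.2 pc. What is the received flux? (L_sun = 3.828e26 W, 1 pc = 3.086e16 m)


F = L / (4*pi*d^2) = 3.680e+29 / (4*pi*(1.025e+18)^2) = 2.790e-08

2.790e-08 W/m^2


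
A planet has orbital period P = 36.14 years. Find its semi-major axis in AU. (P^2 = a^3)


a = P^(2/3) = 36.14^(2/3) = 10.931

10.931 AU


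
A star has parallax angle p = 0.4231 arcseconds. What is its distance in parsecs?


d = 1/p = 1/0.4231 = 2.3635

2.3635 pc


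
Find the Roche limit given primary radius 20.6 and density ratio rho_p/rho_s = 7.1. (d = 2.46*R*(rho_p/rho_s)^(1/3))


d_Roche = 2.46 * 20.6 * 7.1^(1/3) = 97.3991

97.3991


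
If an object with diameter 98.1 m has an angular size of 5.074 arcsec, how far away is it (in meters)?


D = size / theta_rad, theta_rad = 5.074 * pi/(180*3600) = 2.460e-05, D = 3.988e+06

3.988e+06 m


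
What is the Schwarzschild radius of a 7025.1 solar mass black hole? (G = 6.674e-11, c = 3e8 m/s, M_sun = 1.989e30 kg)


M = 7025.1 * 1.989e30 kg = 1.39729239e+34 kg. rs = 2GM/c^2 = 2 * 6.674e-11 * 1.39729239e+34 / (3e8)^2 = 2.072e+07

2.072e+07 m


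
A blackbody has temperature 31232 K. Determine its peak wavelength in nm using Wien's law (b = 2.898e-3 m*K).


lam_max = b / T = 2.898e-3 / 31232 = 9.279e-08 m = 92.7894 nm

92.7894 nm


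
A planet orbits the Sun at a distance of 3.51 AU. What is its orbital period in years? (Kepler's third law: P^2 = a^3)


P = a^(3/2) = 3.51^1.5 = 6.576

6.576 years


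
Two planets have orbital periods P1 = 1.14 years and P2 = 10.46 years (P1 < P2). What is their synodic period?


1/P_syn = |1/P1 - 1/P2| = |1/1.14 - 1/10.46| => P_syn = 1.2794

1.2794 years


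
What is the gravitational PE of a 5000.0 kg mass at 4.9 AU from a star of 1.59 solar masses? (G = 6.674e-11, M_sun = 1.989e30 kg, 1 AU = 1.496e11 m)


M = 1.59 * 1.989e30 kg = 3.16251e+30 kg; r = 4.9 AU * 1.496e11 m/AU = 7.3304e+11 m. U = -GM*m/r = -(6.674e-11 * 3.16251e+30 * 5000.0) / 7.3304e+11 = -1.440e+12

-1.440e+12 J


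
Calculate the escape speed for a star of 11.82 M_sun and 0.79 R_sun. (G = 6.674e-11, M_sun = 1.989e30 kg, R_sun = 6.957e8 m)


M = 11.82 * 1.989e30 kg = 2.350998e+31 kg; R = 0.79 * 6.957e8 m = 5.49603e+08 m. v_esc = sqrt(2GM/R) = sqrt(2 * 6.674e-11 * 2.350998e+31 / 5.49603e+08) = 2.390e+06

2.390e+06 m/s


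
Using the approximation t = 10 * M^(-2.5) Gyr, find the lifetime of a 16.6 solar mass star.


t = 10 * M^(-2.5) = 10 * 16.6^(-2.5) = 0.0089

0.0089 Gyr


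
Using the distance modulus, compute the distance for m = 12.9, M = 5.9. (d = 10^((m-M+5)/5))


d = 10^((m - M + 5)/5) = 10^((12.9 - 5.9 + 5)/5) = 251.1886

251.1886 pc


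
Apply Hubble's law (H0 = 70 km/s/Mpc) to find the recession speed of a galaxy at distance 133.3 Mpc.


v = H0 * d = 70 * 133.3 = 9331.0

9331.0 km/s


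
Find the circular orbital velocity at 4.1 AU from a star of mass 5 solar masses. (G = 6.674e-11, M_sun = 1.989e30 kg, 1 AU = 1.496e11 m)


v = sqrt(GM/r) = sqrt(6.674e-11 * 9.945e+30 / 6.134e+11) = 32895.5968

32895.5968 m/s


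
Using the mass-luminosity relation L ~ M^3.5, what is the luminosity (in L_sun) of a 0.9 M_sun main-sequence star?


L/L_sun = (M/M_sun)^3.5 = 0.9^3.5 = 0.6916

0.6916 L_sun


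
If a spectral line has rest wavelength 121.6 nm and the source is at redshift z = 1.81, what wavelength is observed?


lam_obs = lam_emit * (1 + z) = 121.6 * (1 + 1.81) = 341.696

341.696 nm


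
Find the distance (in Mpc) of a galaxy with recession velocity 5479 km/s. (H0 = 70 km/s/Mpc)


d = v / H0 = 5479 / 70 = 78.2714

78.2714 Mpc


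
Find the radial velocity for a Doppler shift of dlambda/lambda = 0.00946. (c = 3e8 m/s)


v = (dlambda/lambda) * c = 0.00946 * 3e8 = 2.838e+06

2.838e+06 m/s


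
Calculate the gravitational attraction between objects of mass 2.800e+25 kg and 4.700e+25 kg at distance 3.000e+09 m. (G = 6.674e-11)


F = G*m1*m2/r^2 = 6.674e-11 * 2.800e+25 * 4.700e+25 / (3.000e+09)^2 = 6.674e-11 * 1.316e+51 / 9.000e+18 = 9.759e+21

9.759e+21 N


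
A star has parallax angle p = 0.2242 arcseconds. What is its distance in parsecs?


d = 1/p = 1/0.2242 = 4.4603

4.4603 pc


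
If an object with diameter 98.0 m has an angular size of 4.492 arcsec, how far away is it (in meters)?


D = size / theta_rad, theta_rad = 4.492 * pi/(180*3600) = 2.178e-05, D = 4.500e+06

4.500e+06 m


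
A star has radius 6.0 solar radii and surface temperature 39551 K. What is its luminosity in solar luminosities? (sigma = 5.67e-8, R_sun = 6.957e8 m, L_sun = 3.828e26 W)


R = 6.0 * 6.957e8 m = 4.1742e+09 m. L = 4*pi*R^2*sigma*T^4 = 4*pi*(4.1742e+09)^2 * 5.67e-8 * 39551^4 = 3.037870837e+31 W. L/L_sun = 3.037870837e+31 / 3.828e26 = 79359.2173

79359.2173 L_sun


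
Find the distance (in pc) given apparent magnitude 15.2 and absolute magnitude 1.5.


d = 10^((m - M + 5)/5) = 10^((15.2 - 1.5 + 5)/5) = 5495.4087

5495.4087 pc


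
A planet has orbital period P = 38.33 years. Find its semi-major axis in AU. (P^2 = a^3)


a = P^(2/3) = 38.33^(2/3) = 11.3682

11.3682 AU


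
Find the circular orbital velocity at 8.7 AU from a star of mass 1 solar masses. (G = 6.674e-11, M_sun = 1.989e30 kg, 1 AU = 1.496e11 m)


v = sqrt(GM/r) = sqrt(6.674e-11 * 1.989e+30 / 1.302e+12) = 10099.1557

10099.1557 m/s


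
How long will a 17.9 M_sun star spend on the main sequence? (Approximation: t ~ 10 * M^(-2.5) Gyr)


t = 10 * M^(-2.5) = 10 * 17.9^(-2.5) = 0.0074

0.0074 Gyr


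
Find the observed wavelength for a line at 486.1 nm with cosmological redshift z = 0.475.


lam_obs = lam_emit * (1 + z) = 486.1 * (1 + 0.475) = 716.9975

716.9975 nm


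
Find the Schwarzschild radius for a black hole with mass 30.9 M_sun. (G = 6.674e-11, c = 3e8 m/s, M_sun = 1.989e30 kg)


M = 30.9 * 1.989e30 kg = 6.14601e+31 kg. rs = 2GM/c^2 = 2 * 6.674e-11 * 6.14601e+31 / (3e8)^2 = 91152.1572

91152.1572 m


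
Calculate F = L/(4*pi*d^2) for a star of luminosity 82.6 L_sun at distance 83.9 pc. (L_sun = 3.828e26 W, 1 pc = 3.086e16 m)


F = L / (4*pi*d^2) = 3.162e+28 / (4*pi*(2.589e+18)^2) = 3.753e-10

3.753e-10 W/m^2


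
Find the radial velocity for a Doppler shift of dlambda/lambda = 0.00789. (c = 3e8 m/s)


v = (dlambda/lambda) * c = 0.00789 * 3e8 = 2.367e+06

2.367e+06 m/s


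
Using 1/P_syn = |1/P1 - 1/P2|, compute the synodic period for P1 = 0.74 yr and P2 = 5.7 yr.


1/P_syn = |1/P1 - 1/P2| = |1/0.74 - 1/5.7| => P_syn = 0.8504

0.8504 years


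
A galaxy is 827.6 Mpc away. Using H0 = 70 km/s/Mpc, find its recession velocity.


v = H0 * d = 70 * 827.6 = 57932.0

57932.0 km/s


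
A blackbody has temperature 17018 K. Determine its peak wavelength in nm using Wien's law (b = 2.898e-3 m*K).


lam_max = b / T = 2.898e-3 / 17018 = 1.703e-07 m = 170.2903 nm

170.2903 nm


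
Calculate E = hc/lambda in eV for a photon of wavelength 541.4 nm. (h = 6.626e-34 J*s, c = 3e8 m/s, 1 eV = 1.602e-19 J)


E = hc/lambda = 6.626e-34 * 3e8 / 5.414e-07 = 3.672e-19 J = 2.2919 eV

2.2919 eV


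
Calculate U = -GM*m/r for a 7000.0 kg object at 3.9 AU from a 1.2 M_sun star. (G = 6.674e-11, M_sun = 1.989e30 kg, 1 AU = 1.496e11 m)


M = 1.2 * 1.989e30 kg = 2.3868e+30 kg; r = 3.9 AU * 1.496e11 m/AU = 5.8344e+11 m. U = -GM*m/r = -(6.674e-11 * 2.3868e+30 * 7000.0) / 5.8344e+11 = -1.911e+12

-1.911e+12 J


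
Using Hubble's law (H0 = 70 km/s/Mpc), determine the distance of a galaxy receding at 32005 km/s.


d = v / H0 = 32005 / 70 = 457.2143

457.2143 Mpc


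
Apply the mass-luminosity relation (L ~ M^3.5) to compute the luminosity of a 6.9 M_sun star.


L/L_sun = (M/M_sun)^3.5 = 6.9^3.5 = 862.9225

862.9225 L_sun


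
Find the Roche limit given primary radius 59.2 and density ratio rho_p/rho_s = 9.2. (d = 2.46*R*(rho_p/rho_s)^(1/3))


d_Roche = 2.46 * 59.2 * 9.2^(1/3) = 305.1543

305.1543


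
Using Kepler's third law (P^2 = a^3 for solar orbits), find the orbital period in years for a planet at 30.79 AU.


P = a^(3/2) = 30.79^1.5 = 170.8498

170.8498 years


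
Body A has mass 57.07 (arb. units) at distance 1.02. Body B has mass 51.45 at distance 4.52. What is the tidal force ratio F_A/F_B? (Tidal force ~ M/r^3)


Ratio = (M1/r1^3) / (M2/r2^3) = (57.07/1.02^3) / (51.45/4.52^3) = 96.5244

96.5244


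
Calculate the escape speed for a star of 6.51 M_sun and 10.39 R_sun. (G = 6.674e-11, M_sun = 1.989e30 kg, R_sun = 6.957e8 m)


M = 6.51 * 1.989e30 kg = 1.294839e+31 kg; R = 10.39 * 6.957e8 m = 7.228323e+09 m. v_esc = sqrt(2GM/R) = sqrt(2 * 6.674e-11 * 1.294839e+31 / 7.228323e+09) = 488986.883

488986.883 m/s


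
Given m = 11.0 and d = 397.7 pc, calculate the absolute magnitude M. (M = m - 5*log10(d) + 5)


M = m - 5*log10(d) + 5 = 11.0 - 5*log10(397.7) + 5 = 3.0022

3.0022


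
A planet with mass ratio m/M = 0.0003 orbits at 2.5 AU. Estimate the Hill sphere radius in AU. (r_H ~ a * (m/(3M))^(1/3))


r_H = a * (m/3M)^(1/3) = 2.5 * (0.0003/3)^(1/3) = 0.116

0.116 AU


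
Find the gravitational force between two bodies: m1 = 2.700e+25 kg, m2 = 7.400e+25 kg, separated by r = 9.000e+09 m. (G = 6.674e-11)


F = G*m1*m2/r^2 = 6.674e-11 * 2.700e+25 * 7.400e+25 / (9.000e+09)^2 = 6.674e-11 * 1.998e+51 / 8.100e+19 = 1.646e+21

1.646e+21 N


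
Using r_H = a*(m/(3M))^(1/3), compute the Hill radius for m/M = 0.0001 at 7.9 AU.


r_H = a * (m/3M)^(1/3) = 7.9 * (0.0001/3)^(1/3) = 0.2542

0.2542 AU


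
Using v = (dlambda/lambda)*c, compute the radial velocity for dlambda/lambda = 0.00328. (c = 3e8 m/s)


v = (dlambda/lambda) * c = 0.00328 * 3e8 = 984000.0

984000.0 m/s


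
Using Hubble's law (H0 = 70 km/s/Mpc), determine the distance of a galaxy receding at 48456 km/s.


d = v / H0 = 48456 / 70 = 692.2286

692.2286 Mpc


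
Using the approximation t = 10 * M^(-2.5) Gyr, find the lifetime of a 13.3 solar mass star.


t = 10 * M^(-2.5) = 10 * 13.3^(-2.5) = 0.0155

0.0155 Gyr
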